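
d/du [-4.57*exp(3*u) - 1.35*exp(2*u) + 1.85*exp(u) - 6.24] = (-13.71*exp(2*u) - 2.7*exp(u) + 1.85)*exp(u)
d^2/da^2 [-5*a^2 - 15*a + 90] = -10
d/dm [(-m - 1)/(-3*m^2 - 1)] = (3*m^2 - 6*m*(m + 1) + 1)/(3*m^2 + 1)^2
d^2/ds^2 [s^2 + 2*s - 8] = 2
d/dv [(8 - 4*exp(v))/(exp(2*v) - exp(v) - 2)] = 4*exp(v)/(exp(2*v) + 2*exp(v) + 1)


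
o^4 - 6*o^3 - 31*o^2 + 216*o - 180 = (o - 6)*(o - 5)*(o - 1)*(o + 6)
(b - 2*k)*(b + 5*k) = b^2 + 3*b*k - 10*k^2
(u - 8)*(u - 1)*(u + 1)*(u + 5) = u^4 - 3*u^3 - 41*u^2 + 3*u + 40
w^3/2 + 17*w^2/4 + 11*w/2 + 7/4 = (w/2 + 1/2)*(w + 1/2)*(w + 7)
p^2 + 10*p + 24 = (p + 4)*(p + 6)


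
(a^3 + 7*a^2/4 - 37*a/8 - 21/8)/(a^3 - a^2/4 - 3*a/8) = (4*a^2 + 5*a - 21)/(a*(4*a - 3))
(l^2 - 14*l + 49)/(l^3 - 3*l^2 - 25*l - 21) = (l - 7)/(l^2 + 4*l + 3)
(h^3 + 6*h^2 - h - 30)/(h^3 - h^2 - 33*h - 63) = (h^2 + 3*h - 10)/(h^2 - 4*h - 21)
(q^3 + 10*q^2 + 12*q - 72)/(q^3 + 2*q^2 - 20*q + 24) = (q + 6)/(q - 2)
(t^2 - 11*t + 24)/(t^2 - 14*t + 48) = (t - 3)/(t - 6)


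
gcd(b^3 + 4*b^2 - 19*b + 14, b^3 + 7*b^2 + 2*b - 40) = b - 2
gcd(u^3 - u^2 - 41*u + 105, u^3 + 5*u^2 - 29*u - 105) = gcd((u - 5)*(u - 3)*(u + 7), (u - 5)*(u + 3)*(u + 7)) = u^2 + 2*u - 35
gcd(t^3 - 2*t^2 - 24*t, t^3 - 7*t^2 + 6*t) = t^2 - 6*t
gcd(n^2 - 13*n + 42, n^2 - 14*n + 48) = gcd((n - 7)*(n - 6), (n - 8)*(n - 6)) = n - 6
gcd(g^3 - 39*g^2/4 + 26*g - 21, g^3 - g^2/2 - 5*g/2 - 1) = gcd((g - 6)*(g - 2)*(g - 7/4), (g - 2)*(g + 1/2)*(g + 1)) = g - 2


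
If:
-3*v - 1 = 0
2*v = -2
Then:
No Solution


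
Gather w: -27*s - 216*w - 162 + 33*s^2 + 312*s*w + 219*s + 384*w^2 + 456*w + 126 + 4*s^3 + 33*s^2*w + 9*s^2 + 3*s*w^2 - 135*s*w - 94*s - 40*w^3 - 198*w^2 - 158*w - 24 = 4*s^3 + 42*s^2 + 98*s - 40*w^3 + w^2*(3*s + 186) + w*(33*s^2 + 177*s + 82) - 60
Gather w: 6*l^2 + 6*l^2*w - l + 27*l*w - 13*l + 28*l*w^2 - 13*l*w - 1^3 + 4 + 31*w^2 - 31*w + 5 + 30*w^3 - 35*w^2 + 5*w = 6*l^2 - 14*l + 30*w^3 + w^2*(28*l - 4) + w*(6*l^2 + 14*l - 26) + 8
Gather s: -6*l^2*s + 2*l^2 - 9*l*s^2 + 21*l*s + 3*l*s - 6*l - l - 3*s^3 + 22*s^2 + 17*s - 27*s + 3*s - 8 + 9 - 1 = 2*l^2 - 7*l - 3*s^3 + s^2*(22 - 9*l) + s*(-6*l^2 + 24*l - 7)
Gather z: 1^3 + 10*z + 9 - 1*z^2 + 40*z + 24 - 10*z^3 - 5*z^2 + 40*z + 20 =-10*z^3 - 6*z^2 + 90*z + 54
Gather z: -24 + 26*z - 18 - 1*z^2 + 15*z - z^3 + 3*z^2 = -z^3 + 2*z^2 + 41*z - 42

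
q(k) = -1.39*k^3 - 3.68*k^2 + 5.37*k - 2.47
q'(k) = -4.17*k^2 - 7.36*k + 5.37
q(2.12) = -20.87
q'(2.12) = -28.97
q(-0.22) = -3.81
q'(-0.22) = 6.79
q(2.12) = -20.87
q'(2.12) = -28.97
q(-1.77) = -15.80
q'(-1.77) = 5.33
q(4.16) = -143.88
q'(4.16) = -97.41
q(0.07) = -2.11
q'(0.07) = 4.83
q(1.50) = -7.39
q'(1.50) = -15.05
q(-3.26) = -10.93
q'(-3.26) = -14.95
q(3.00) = -57.01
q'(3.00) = -54.24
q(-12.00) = 1805.09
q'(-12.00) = -506.79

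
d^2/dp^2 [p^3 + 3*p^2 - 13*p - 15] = 6*p + 6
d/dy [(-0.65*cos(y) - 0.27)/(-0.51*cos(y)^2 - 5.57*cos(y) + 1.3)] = (0.3315*cos(y)^2 + 0.2754*cos(y) + 2.3489)*sin(y)/(0.2601*cos(y)^4 + 5.6814*cos(y)^3 + 29.6989*cos(y)^2 - 14.482*cos(y) + 1.69)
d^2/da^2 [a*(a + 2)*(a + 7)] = 6*a + 18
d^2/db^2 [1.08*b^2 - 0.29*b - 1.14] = 2.16000000000000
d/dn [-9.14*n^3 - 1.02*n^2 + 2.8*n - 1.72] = -27.42*n^2 - 2.04*n + 2.8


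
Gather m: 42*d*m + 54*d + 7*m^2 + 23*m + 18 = 54*d + 7*m^2 + m*(42*d + 23) + 18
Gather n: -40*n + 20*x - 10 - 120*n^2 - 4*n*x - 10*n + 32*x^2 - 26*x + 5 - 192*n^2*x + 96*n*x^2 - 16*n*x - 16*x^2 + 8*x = n^2*(-192*x - 120) + n*(96*x^2 - 20*x - 50) + 16*x^2 + 2*x - 5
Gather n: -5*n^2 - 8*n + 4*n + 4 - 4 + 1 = -5*n^2 - 4*n + 1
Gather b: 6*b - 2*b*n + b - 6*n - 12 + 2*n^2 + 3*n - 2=b*(7 - 2*n) + 2*n^2 - 3*n - 14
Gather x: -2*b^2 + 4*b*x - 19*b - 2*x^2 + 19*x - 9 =-2*b^2 - 19*b - 2*x^2 + x*(4*b + 19) - 9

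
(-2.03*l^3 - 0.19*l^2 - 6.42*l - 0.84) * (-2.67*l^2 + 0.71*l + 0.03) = 5.4201*l^5 - 0.934*l^4 + 16.9456*l^3 - 2.3211*l^2 - 0.789*l - 0.0252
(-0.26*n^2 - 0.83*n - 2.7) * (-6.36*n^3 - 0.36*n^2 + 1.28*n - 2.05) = 1.6536*n^5 + 5.3724*n^4 + 17.138*n^3 + 0.4426*n^2 - 1.7545*n + 5.535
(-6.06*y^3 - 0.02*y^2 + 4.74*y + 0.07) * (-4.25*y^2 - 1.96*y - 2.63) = 25.755*y^5 + 11.9626*y^4 - 4.168*y^3 - 9.5353*y^2 - 12.6034*y - 0.1841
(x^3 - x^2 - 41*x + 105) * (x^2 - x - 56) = x^5 - 2*x^4 - 96*x^3 + 202*x^2 + 2191*x - 5880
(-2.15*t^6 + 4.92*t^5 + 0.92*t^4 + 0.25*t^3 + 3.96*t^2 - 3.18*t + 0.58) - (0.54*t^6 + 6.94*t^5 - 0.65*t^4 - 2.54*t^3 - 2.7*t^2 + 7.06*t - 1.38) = -2.69*t^6 - 2.02*t^5 + 1.57*t^4 + 2.79*t^3 + 6.66*t^2 - 10.24*t + 1.96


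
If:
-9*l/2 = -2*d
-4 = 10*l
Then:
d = -9/10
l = -2/5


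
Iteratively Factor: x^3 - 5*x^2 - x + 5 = (x - 5)*(x^2 - 1) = (x - 5)*(x + 1)*(x - 1)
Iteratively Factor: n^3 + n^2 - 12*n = (n - 3)*(n^2 + 4*n) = (n - 3)*(n + 4)*(n)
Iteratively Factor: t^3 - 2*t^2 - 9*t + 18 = (t - 2)*(t^2 - 9) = (t - 3)*(t - 2)*(t + 3)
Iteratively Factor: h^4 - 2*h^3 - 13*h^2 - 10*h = (h)*(h^3 - 2*h^2 - 13*h - 10) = h*(h - 5)*(h^2 + 3*h + 2) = h*(h - 5)*(h + 1)*(h + 2)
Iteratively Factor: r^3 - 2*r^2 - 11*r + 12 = (r + 3)*(r^2 - 5*r + 4) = (r - 4)*(r + 3)*(r - 1)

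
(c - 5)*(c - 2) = c^2 - 7*c + 10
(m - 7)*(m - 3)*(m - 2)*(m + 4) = m^4 - 8*m^3 - 7*m^2 + 122*m - 168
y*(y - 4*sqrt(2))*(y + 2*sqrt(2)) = y^3 - 2*sqrt(2)*y^2 - 16*y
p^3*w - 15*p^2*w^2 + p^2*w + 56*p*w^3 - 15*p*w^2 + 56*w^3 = (p - 8*w)*(p - 7*w)*(p*w + w)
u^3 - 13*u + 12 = (u - 3)*(u - 1)*(u + 4)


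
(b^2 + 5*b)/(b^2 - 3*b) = (b + 5)/(b - 3)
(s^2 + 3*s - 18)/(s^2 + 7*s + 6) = (s - 3)/(s + 1)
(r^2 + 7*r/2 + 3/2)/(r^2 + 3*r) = (r + 1/2)/r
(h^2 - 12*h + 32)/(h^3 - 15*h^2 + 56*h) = (h - 4)/(h*(h - 7))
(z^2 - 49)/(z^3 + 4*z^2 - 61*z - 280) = (z - 7)/(z^2 - 3*z - 40)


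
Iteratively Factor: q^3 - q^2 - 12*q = (q + 3)*(q^2 - 4*q) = (q - 4)*(q + 3)*(q)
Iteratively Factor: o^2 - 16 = (o + 4)*(o - 4)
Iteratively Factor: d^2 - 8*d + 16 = (d - 4)*(d - 4)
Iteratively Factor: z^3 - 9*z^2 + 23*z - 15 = (z - 5)*(z^2 - 4*z + 3) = (z - 5)*(z - 3)*(z - 1)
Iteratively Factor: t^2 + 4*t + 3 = (t + 3)*(t + 1)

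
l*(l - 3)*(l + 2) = l^3 - l^2 - 6*l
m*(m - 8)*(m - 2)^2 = m^4 - 12*m^3 + 36*m^2 - 32*m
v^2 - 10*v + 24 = (v - 6)*(v - 4)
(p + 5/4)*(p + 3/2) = p^2 + 11*p/4 + 15/8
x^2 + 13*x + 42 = (x + 6)*(x + 7)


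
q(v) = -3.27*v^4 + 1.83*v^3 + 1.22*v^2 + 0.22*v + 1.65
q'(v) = -13.08*v^3 + 5.49*v^2 + 2.44*v + 0.22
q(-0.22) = 1.63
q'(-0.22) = 0.09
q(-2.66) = -188.46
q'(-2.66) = 278.75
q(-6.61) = -6717.44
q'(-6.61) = 4001.53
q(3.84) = -586.90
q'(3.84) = -650.09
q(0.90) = 2.02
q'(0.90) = -2.67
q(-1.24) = -7.97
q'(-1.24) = 30.57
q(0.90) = 2.02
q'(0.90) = -2.67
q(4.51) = -1157.53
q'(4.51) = -1076.99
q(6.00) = -3795.75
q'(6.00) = -2612.78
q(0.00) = 1.65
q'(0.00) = 0.22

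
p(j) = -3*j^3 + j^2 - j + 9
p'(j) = -9*j^2 + 2*j - 1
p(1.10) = 5.12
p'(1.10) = -9.69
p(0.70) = 7.76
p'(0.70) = -4.01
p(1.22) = 3.82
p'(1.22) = -11.96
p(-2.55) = 67.80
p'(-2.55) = -64.62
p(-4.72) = 351.46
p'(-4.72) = -210.95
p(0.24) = 8.78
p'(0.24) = -1.04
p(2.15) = -18.34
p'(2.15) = -38.30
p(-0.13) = 9.15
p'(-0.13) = -1.41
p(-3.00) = 102.00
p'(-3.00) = -88.00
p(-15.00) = 10374.00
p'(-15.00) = -2056.00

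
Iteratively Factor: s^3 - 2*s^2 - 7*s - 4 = (s + 1)*(s^2 - 3*s - 4) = (s - 4)*(s + 1)*(s + 1)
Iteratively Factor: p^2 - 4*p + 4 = (p - 2)*(p - 2)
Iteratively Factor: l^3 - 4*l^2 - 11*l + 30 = (l + 3)*(l^2 - 7*l + 10) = (l - 2)*(l + 3)*(l - 5)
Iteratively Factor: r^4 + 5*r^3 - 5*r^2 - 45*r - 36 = (r - 3)*(r^3 + 8*r^2 + 19*r + 12) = (r - 3)*(r + 3)*(r^2 + 5*r + 4) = (r - 3)*(r + 3)*(r + 4)*(r + 1)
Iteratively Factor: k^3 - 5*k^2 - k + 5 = (k - 5)*(k^2 - 1) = (k - 5)*(k + 1)*(k - 1)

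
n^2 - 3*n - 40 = (n - 8)*(n + 5)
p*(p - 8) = p^2 - 8*p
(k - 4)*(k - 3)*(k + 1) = k^3 - 6*k^2 + 5*k + 12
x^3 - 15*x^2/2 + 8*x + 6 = (x - 6)*(x - 2)*(x + 1/2)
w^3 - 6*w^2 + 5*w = w*(w - 5)*(w - 1)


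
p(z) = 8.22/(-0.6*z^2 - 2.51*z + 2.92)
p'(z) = 8.22*(1.2*z + 2.51)/(-0.6*z^2 - 2.51*z + 2.92)^2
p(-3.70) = 2.06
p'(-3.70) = -1.00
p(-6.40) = -1.47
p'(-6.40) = -1.36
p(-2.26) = 1.49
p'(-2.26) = -0.05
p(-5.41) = -7.74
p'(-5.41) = -29.03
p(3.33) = -0.68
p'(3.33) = 0.37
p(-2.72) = 1.55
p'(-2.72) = -0.22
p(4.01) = -0.49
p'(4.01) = 0.21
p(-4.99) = 16.28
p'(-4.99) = -112.17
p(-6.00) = -2.27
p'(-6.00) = -2.94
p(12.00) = -0.07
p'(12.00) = 0.01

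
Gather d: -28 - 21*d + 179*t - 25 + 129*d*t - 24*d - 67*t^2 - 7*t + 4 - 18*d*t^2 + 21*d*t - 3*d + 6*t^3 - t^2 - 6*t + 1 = d*(-18*t^2 + 150*t - 48) + 6*t^3 - 68*t^2 + 166*t - 48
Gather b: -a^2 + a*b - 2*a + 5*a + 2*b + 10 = -a^2 + 3*a + b*(a + 2) + 10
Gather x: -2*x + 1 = 1 - 2*x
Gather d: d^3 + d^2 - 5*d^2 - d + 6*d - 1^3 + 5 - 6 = d^3 - 4*d^2 + 5*d - 2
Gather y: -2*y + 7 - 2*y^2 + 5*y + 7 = -2*y^2 + 3*y + 14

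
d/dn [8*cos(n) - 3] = -8*sin(n)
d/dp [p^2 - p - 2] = 2*p - 1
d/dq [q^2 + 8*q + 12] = 2*q + 8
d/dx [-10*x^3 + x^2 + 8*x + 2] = -30*x^2 + 2*x + 8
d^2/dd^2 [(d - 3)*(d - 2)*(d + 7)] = 6*d + 4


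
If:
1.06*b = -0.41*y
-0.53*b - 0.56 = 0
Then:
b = -1.06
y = 2.73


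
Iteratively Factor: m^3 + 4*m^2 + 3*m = (m + 3)*(m^2 + m) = (m + 1)*(m + 3)*(m)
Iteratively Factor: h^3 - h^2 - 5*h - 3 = (h - 3)*(h^2 + 2*h + 1) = (h - 3)*(h + 1)*(h + 1)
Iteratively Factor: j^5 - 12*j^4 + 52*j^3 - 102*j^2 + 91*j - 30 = (j - 5)*(j^4 - 7*j^3 + 17*j^2 - 17*j + 6) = (j - 5)*(j - 1)*(j^3 - 6*j^2 + 11*j - 6) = (j - 5)*(j - 1)^2*(j^2 - 5*j + 6) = (j - 5)*(j - 2)*(j - 1)^2*(j - 3)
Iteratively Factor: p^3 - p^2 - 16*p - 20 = (p + 2)*(p^2 - 3*p - 10) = (p - 5)*(p + 2)*(p + 2)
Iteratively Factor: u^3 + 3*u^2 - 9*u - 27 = (u + 3)*(u^2 - 9) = (u + 3)^2*(u - 3)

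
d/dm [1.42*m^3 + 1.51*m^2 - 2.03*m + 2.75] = 4.26*m^2 + 3.02*m - 2.03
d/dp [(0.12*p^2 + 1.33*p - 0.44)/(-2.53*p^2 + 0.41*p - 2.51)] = (3.4141*p^2 - 2.8288*p - 3.1579)/(6.4009*p^4 - 2.0746*p^3 + 12.8687*p^2 - 2.0582*p + 6.3001)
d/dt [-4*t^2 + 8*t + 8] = 8 - 8*t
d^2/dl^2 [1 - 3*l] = 0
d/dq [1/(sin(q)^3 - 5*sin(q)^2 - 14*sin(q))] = (-3*cos(q) + 10/tan(q) + 14*cos(q)/sin(q)^2)/((sin(q) - 7)^2*(sin(q) + 2)^2)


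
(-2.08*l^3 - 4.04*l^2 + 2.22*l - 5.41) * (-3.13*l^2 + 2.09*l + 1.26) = 6.5104*l^5 + 8.298*l^4 - 18.013*l^3 + 16.4827*l^2 - 8.5097*l - 6.8166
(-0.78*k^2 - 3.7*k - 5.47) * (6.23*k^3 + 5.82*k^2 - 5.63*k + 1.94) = -4.8594*k^5 - 27.5906*k^4 - 51.2207*k^3 - 12.5176*k^2 + 23.6181*k - 10.6118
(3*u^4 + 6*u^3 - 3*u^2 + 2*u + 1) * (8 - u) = -3*u^5 + 18*u^4 + 51*u^3 - 26*u^2 + 15*u + 8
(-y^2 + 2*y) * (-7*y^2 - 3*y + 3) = 7*y^4 - 11*y^3 - 9*y^2 + 6*y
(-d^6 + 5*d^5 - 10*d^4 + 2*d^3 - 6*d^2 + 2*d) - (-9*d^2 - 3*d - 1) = -d^6 + 5*d^5 - 10*d^4 + 2*d^3 + 3*d^2 + 5*d + 1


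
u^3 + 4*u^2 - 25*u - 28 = (u - 4)*(u + 1)*(u + 7)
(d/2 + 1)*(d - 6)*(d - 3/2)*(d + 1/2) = d^4/2 - 5*d^3/2 - 35*d^2/8 + 15*d/2 + 9/2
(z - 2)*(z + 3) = z^2 + z - 6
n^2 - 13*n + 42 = (n - 7)*(n - 6)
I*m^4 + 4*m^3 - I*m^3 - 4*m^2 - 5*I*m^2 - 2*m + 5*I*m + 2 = (m - 1)*(m - 2*I)*(m - I)*(I*m + 1)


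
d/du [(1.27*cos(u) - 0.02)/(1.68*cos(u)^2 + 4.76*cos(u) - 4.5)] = (2.1336*cos(u)^2 - 0.0671999999999997*cos(u) + 5.6198)*sin(u)/(2.8224*cos(u)^4 + 15.9936*cos(u)^3 + 7.5376*cos(u)^2 - 42.84*cos(u) + 20.25)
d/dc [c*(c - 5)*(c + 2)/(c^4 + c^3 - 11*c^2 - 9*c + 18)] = (-c^4 + 10*c^3 - 14*c^2 + 18*c - 45)/(c^6 - 2*c^5 - 17*c^4 + 36*c^3 + 63*c^2 - 162*c + 81)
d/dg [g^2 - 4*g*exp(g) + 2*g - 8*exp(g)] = -4*g*exp(g) + 2*g - 12*exp(g) + 2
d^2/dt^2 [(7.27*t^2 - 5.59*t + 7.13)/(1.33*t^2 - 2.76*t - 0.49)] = (1.4210854715202e-14*t^4 + 33.59713*t^3 + 104.100696*t^2 - 178.894842*t + 136.531104)/(2.352637*t^6 - 14.646492*t^5 + 27.793941*t^4 - 10.232424*t^3 - 10.239873*t^2 - 1.988028*t - 0.117649)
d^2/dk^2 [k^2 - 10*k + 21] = 2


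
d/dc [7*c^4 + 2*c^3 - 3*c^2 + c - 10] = 28*c^3 + 6*c^2 - 6*c + 1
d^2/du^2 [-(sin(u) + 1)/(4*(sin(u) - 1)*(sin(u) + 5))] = (sin(u)^4 + sin(u)^3 + 41*sin(u)^2 + 91*sin(u) + 82)/(4*(sin(u) - 1)^2*(sin(u) + 5)^3)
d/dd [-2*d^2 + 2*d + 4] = 2 - 4*d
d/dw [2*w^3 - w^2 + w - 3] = 6*w^2 - 2*w + 1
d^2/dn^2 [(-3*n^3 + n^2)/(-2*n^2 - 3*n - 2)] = 2*(21*n^3 + 66*n^2 + 36*n - 4)/(8*n^6 + 36*n^5 + 78*n^4 + 99*n^3 + 78*n^2 + 36*n + 8)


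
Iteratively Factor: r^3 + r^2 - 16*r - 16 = (r + 4)*(r^2 - 3*r - 4) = (r - 4)*(r + 4)*(r + 1)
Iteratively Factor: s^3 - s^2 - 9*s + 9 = (s + 3)*(s^2 - 4*s + 3) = (s - 1)*(s + 3)*(s - 3)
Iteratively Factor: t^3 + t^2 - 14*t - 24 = (t + 2)*(t^2 - t - 12) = (t + 2)*(t + 3)*(t - 4)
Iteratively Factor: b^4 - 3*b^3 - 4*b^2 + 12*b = (b)*(b^3 - 3*b^2 - 4*b + 12) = b*(b - 3)*(b^2 - 4) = b*(b - 3)*(b + 2)*(b - 2)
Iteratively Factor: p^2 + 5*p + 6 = (p + 3)*(p + 2)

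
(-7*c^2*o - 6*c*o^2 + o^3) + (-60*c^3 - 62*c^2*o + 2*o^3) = -60*c^3 - 69*c^2*o - 6*c*o^2 + 3*o^3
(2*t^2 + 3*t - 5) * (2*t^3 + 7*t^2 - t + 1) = 4*t^5 + 20*t^4 + 9*t^3 - 36*t^2 + 8*t - 5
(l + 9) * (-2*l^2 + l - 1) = -2*l^3 - 17*l^2 + 8*l - 9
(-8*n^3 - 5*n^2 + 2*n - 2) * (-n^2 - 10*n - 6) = 8*n^5 + 85*n^4 + 96*n^3 + 12*n^2 + 8*n + 12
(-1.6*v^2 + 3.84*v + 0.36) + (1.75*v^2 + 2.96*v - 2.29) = 0.15*v^2 + 6.8*v - 1.93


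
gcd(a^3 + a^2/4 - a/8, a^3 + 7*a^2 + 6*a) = a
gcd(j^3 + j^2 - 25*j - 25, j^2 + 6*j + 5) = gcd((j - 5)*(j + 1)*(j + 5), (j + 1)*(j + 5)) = j^2 + 6*j + 5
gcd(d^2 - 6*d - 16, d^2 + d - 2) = d + 2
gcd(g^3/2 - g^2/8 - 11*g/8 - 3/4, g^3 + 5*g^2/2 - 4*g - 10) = g - 2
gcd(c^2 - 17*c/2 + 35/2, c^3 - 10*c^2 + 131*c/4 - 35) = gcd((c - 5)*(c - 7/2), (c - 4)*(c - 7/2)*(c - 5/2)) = c - 7/2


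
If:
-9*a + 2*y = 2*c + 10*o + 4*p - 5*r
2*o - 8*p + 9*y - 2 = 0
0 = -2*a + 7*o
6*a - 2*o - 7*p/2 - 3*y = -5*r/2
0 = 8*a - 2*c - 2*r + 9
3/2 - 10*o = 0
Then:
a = 21/40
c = 18101/5416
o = 3/20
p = 45793/27080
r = 88223/27080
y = 2291/1354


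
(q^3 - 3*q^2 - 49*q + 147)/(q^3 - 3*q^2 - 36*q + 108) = (q^2 - 49)/(q^2 - 36)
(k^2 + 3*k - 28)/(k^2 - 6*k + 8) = (k + 7)/(k - 2)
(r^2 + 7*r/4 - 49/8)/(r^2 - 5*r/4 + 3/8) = (8*r^2 + 14*r - 49)/(8*r^2 - 10*r + 3)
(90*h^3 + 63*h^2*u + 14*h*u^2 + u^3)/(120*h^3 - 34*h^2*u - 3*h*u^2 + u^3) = (15*h^2 + 8*h*u + u^2)/(20*h^2 - 9*h*u + u^2)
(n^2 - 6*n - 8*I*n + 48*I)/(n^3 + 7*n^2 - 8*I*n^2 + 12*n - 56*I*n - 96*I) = (n - 6)/(n^2 + 7*n + 12)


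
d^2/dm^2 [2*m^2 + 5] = 4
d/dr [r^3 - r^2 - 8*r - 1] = 3*r^2 - 2*r - 8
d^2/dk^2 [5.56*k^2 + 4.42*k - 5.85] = 11.1200000000000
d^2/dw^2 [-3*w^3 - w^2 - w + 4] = -18*w - 2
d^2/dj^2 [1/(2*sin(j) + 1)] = 2*(sin(j) + cos(2*j) + 3)/(2*sin(j) + 1)^3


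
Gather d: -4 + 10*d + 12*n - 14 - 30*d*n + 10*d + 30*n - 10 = d*(20 - 30*n) + 42*n - 28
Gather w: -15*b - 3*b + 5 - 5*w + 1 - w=-18*b - 6*w + 6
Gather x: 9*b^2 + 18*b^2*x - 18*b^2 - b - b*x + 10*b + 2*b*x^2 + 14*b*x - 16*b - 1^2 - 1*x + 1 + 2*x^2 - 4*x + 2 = -9*b^2 - 7*b + x^2*(2*b + 2) + x*(18*b^2 + 13*b - 5) + 2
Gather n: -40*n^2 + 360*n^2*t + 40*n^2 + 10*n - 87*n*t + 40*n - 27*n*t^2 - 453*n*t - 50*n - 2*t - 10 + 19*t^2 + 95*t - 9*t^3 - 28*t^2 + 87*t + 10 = 360*n^2*t + n*(-27*t^2 - 540*t) - 9*t^3 - 9*t^2 + 180*t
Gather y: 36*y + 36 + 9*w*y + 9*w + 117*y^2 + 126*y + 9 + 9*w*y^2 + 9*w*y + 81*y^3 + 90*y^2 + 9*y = 9*w + 81*y^3 + y^2*(9*w + 207) + y*(18*w + 171) + 45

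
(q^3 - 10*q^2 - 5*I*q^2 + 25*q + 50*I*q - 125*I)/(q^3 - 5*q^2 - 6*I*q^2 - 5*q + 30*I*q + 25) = (q - 5)/(q - I)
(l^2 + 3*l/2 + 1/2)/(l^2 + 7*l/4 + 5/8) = 4*(l + 1)/(4*l + 5)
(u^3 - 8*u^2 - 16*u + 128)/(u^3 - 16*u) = (u - 8)/u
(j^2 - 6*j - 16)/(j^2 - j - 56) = (j + 2)/(j + 7)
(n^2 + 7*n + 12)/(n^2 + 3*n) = (n + 4)/n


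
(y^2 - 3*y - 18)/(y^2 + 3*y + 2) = (y^2 - 3*y - 18)/(y^2 + 3*y + 2)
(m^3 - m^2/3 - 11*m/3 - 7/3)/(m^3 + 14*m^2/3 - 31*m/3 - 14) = (m + 1)/(m + 6)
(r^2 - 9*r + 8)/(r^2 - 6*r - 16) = (r - 1)/(r + 2)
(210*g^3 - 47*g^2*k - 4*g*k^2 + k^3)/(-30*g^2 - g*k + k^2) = (-35*g^2 + 2*g*k + k^2)/(5*g + k)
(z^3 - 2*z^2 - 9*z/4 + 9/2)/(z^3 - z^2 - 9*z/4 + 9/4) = (z - 2)/(z - 1)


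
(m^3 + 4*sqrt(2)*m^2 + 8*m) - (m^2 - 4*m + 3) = m^3 - m^2 + 4*sqrt(2)*m^2 + 12*m - 3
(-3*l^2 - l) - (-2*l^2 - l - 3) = 3 - l^2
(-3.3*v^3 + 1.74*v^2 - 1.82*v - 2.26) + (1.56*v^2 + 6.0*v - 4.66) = -3.3*v^3 + 3.3*v^2 + 4.18*v - 6.92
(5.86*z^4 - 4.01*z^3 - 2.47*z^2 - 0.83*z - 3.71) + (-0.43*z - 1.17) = 5.86*z^4 - 4.01*z^3 - 2.47*z^2 - 1.26*z - 4.88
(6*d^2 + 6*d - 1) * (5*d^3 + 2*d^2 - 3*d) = 30*d^5 + 42*d^4 - 11*d^3 - 20*d^2 + 3*d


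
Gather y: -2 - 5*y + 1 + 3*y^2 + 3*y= 3*y^2 - 2*y - 1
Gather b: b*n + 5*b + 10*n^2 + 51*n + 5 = b*(n + 5) + 10*n^2 + 51*n + 5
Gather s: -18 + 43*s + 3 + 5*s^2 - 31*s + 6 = 5*s^2 + 12*s - 9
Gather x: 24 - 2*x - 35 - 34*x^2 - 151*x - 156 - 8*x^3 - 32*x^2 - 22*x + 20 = -8*x^3 - 66*x^2 - 175*x - 147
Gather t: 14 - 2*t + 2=16 - 2*t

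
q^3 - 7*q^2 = q^2*(q - 7)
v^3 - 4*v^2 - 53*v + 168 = (v - 8)*(v - 3)*(v + 7)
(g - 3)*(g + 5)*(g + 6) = g^3 + 8*g^2 - 3*g - 90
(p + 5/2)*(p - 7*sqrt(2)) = p^2 - 7*sqrt(2)*p + 5*p/2 - 35*sqrt(2)/2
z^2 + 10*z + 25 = (z + 5)^2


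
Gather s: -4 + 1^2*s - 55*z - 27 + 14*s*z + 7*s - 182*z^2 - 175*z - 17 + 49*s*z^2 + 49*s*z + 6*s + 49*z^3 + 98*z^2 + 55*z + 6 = s*(49*z^2 + 63*z + 14) + 49*z^3 - 84*z^2 - 175*z - 42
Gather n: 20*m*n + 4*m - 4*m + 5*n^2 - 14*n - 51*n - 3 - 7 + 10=5*n^2 + n*(20*m - 65)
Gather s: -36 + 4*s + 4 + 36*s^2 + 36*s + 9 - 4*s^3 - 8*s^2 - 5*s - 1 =-4*s^3 + 28*s^2 + 35*s - 24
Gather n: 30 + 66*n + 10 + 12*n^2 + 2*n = 12*n^2 + 68*n + 40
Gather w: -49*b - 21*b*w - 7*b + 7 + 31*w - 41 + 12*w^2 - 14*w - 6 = -56*b + 12*w^2 + w*(17 - 21*b) - 40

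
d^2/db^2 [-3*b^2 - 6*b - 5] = -6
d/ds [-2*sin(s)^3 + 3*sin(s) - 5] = 3*cos(s)*cos(2*s)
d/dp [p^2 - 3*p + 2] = 2*p - 3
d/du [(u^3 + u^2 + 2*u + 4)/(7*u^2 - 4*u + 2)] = (7*u^4 - 8*u^3 - 12*u^2 - 52*u + 20)/(49*u^4 - 56*u^3 + 44*u^2 - 16*u + 4)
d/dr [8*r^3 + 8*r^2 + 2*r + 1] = 24*r^2 + 16*r + 2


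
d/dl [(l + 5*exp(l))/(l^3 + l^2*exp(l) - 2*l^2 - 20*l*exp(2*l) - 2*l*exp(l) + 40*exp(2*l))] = 2*(2*l*exp(l) - l - 2*exp(l) + 1)/(l^4 - 8*l^3*exp(l) - 4*l^3 + 16*l^2*exp(2*l) + 32*l^2*exp(l) + 4*l^2 - 64*l*exp(2*l) - 32*l*exp(l) + 64*exp(2*l))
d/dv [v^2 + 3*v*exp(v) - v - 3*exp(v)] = 3*v*exp(v) + 2*v - 1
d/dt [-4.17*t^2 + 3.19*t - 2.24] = 3.19 - 8.34*t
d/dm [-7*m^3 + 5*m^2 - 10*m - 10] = -21*m^2 + 10*m - 10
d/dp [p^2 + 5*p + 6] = 2*p + 5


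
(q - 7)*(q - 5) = q^2 - 12*q + 35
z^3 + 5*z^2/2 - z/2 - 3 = (z - 1)*(z + 3/2)*(z + 2)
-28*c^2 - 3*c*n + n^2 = (-7*c + n)*(4*c + n)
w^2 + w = w*(w + 1)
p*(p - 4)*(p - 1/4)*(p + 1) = p^4 - 13*p^3/4 - 13*p^2/4 + p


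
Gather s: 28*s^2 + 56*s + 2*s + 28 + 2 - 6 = 28*s^2 + 58*s + 24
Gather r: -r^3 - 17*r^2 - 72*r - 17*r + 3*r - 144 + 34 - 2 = -r^3 - 17*r^2 - 86*r - 112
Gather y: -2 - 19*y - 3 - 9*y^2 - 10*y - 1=-9*y^2 - 29*y - 6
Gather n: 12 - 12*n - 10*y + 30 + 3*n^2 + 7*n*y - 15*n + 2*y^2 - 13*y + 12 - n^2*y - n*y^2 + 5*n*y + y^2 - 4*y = n^2*(3 - y) + n*(-y^2 + 12*y - 27) + 3*y^2 - 27*y + 54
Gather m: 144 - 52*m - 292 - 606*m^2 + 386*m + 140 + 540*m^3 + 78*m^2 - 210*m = 540*m^3 - 528*m^2 + 124*m - 8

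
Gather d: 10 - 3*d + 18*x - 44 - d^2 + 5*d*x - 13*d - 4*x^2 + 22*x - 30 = -d^2 + d*(5*x - 16) - 4*x^2 + 40*x - 64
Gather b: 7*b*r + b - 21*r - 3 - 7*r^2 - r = b*(7*r + 1) - 7*r^2 - 22*r - 3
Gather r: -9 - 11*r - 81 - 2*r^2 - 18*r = -2*r^2 - 29*r - 90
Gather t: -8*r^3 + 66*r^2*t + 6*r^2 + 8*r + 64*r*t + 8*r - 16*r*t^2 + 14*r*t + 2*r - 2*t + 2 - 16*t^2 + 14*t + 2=-8*r^3 + 6*r^2 + 18*r + t^2*(-16*r - 16) + t*(66*r^2 + 78*r + 12) + 4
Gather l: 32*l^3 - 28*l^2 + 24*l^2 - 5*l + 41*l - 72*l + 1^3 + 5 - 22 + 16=32*l^3 - 4*l^2 - 36*l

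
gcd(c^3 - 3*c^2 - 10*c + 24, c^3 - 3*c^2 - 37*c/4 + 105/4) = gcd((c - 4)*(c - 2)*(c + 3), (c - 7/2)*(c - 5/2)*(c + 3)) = c + 3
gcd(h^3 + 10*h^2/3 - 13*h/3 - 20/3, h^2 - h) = 1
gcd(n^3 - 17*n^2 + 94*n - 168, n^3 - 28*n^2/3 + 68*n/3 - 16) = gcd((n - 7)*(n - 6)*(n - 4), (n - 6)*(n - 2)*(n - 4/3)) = n - 6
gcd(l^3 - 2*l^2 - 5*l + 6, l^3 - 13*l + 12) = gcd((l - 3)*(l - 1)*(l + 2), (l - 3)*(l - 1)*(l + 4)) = l^2 - 4*l + 3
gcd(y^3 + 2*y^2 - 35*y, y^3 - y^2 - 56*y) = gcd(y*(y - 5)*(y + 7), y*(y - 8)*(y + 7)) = y^2 + 7*y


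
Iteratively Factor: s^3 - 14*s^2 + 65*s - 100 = (s - 4)*(s^2 - 10*s + 25) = (s - 5)*(s - 4)*(s - 5)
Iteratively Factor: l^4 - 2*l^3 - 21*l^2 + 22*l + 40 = (l + 4)*(l^3 - 6*l^2 + 3*l + 10) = (l + 1)*(l + 4)*(l^2 - 7*l + 10) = (l - 2)*(l + 1)*(l + 4)*(l - 5)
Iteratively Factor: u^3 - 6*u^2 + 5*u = (u - 1)*(u^2 - 5*u) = (u - 5)*(u - 1)*(u)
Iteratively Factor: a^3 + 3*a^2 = (a + 3)*(a^2) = a*(a + 3)*(a)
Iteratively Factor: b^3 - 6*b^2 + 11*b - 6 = (b - 3)*(b^2 - 3*b + 2) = (b - 3)*(b - 2)*(b - 1)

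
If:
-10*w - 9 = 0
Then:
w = -9/10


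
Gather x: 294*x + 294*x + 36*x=624*x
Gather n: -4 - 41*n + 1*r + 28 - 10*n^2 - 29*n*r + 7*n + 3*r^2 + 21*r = -10*n^2 + n*(-29*r - 34) + 3*r^2 + 22*r + 24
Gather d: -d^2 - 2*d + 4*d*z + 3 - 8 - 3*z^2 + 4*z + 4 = -d^2 + d*(4*z - 2) - 3*z^2 + 4*z - 1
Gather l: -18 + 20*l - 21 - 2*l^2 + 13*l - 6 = -2*l^2 + 33*l - 45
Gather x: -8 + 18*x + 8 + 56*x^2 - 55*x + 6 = 56*x^2 - 37*x + 6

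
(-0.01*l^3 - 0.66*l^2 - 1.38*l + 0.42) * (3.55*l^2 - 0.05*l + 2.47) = -0.0355*l^5 - 2.3425*l^4 - 4.8907*l^3 - 0.0702000000000004*l^2 - 3.4296*l + 1.0374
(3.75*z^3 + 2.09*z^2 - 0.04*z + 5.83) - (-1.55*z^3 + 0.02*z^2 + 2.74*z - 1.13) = 5.3*z^3 + 2.07*z^2 - 2.78*z + 6.96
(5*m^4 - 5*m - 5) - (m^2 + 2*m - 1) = 5*m^4 - m^2 - 7*m - 4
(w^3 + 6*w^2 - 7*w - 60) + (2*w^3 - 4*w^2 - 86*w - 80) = 3*w^3 + 2*w^2 - 93*w - 140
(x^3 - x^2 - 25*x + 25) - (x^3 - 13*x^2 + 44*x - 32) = 12*x^2 - 69*x + 57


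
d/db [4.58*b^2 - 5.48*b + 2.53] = 9.16*b - 5.48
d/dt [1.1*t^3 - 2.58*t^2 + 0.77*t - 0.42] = 3.3*t^2 - 5.16*t + 0.77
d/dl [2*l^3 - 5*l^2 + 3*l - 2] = 6*l^2 - 10*l + 3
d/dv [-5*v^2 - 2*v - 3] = -10*v - 2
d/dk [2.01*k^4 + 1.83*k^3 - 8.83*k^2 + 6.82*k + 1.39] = 8.04*k^3 + 5.49*k^2 - 17.66*k + 6.82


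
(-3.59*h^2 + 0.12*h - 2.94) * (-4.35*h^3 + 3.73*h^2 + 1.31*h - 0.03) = 15.6165*h^5 - 13.9127*h^4 + 8.5337*h^3 - 10.7013*h^2 - 3.855*h + 0.0882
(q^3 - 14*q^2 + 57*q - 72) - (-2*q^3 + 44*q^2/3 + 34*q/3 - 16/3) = 3*q^3 - 86*q^2/3 + 137*q/3 - 200/3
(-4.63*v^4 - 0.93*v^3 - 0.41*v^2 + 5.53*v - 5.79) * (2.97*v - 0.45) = -13.7511*v^5 - 0.6786*v^4 - 0.7992*v^3 + 16.6086*v^2 - 19.6848*v + 2.6055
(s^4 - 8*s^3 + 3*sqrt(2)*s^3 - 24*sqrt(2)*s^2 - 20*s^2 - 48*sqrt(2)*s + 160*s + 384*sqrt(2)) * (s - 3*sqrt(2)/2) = s^5 - 8*s^4 + 3*sqrt(2)*s^4/2 - 29*s^3 - 12*sqrt(2)*s^3 - 18*sqrt(2)*s^2 + 232*s^2 + 144*s + 144*sqrt(2)*s - 1152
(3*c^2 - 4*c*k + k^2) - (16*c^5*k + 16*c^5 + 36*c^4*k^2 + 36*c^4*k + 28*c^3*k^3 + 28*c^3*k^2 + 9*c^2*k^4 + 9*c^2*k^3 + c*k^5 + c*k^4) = -16*c^5*k - 16*c^5 - 36*c^4*k^2 - 36*c^4*k - 28*c^3*k^3 - 28*c^3*k^2 - 9*c^2*k^4 - 9*c^2*k^3 + 3*c^2 - c*k^5 - c*k^4 - 4*c*k + k^2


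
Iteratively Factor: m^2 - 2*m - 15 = (m + 3)*(m - 5)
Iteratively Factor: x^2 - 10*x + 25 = (x - 5)*(x - 5)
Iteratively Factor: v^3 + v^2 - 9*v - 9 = (v + 3)*(v^2 - 2*v - 3) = (v + 1)*(v + 3)*(v - 3)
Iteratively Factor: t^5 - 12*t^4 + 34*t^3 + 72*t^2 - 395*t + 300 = (t - 1)*(t^4 - 11*t^3 + 23*t^2 + 95*t - 300) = (t - 1)*(t + 3)*(t^3 - 14*t^2 + 65*t - 100) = (t - 4)*(t - 1)*(t + 3)*(t^2 - 10*t + 25) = (t - 5)*(t - 4)*(t - 1)*(t + 3)*(t - 5)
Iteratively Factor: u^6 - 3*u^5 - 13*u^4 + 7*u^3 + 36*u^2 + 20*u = (u)*(u^5 - 3*u^4 - 13*u^3 + 7*u^2 + 36*u + 20) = u*(u + 1)*(u^4 - 4*u^3 - 9*u^2 + 16*u + 20) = u*(u + 1)*(u + 2)*(u^3 - 6*u^2 + 3*u + 10) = u*(u - 5)*(u + 1)*(u + 2)*(u^2 - u - 2) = u*(u - 5)*(u + 1)^2*(u + 2)*(u - 2)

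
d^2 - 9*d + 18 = (d - 6)*(d - 3)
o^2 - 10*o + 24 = (o - 6)*(o - 4)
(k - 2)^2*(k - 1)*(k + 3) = k^4 - 2*k^3 - 7*k^2 + 20*k - 12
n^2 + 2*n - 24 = (n - 4)*(n + 6)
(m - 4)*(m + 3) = m^2 - m - 12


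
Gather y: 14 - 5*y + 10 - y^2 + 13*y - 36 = -y^2 + 8*y - 12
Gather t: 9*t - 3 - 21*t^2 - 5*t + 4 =-21*t^2 + 4*t + 1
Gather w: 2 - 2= 0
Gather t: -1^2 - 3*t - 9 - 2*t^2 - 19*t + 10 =-2*t^2 - 22*t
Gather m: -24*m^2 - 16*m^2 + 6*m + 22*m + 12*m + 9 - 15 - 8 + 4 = -40*m^2 + 40*m - 10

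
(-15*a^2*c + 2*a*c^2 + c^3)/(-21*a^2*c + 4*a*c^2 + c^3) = (5*a + c)/(7*a + c)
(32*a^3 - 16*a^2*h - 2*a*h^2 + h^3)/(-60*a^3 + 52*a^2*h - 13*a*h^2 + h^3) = (-16*a^2 + h^2)/(30*a^2 - 11*a*h + h^2)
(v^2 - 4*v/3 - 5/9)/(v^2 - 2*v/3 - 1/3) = (v - 5/3)/(v - 1)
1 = 1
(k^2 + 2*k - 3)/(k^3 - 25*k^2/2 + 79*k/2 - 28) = 2*(k + 3)/(2*k^2 - 23*k + 56)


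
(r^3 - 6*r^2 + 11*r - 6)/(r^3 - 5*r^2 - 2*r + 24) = (r^2 - 3*r + 2)/(r^2 - 2*r - 8)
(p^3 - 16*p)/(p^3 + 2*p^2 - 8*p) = (p - 4)/(p - 2)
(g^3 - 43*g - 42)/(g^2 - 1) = (g^2 - g - 42)/(g - 1)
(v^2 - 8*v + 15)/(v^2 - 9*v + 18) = (v - 5)/(v - 6)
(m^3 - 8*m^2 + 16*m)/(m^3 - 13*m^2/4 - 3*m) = 4*(m - 4)/(4*m + 3)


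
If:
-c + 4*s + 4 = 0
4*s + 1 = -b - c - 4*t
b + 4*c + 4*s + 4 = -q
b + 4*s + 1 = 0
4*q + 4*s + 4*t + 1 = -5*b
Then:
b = 3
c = 0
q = -3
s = -1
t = 0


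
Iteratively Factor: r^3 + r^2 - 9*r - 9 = (r - 3)*(r^2 + 4*r + 3) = (r - 3)*(r + 3)*(r + 1)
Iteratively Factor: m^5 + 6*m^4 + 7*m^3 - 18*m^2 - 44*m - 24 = (m + 2)*(m^4 + 4*m^3 - m^2 - 16*m - 12) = (m + 1)*(m + 2)*(m^3 + 3*m^2 - 4*m - 12) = (m + 1)*(m + 2)^2*(m^2 + m - 6) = (m - 2)*(m + 1)*(m + 2)^2*(m + 3)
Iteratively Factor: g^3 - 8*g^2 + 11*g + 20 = (g - 5)*(g^2 - 3*g - 4) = (g - 5)*(g - 4)*(g + 1)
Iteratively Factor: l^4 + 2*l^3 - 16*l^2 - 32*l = (l + 4)*(l^3 - 2*l^2 - 8*l) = l*(l + 4)*(l^2 - 2*l - 8) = l*(l - 4)*(l + 4)*(l + 2)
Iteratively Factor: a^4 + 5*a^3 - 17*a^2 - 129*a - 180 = (a + 3)*(a^3 + 2*a^2 - 23*a - 60) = (a + 3)*(a + 4)*(a^2 - 2*a - 15) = (a + 3)^2*(a + 4)*(a - 5)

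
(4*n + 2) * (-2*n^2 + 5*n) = -8*n^3 + 16*n^2 + 10*n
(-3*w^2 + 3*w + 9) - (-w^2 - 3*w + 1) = -2*w^2 + 6*w + 8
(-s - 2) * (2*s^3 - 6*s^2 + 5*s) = -2*s^4 + 2*s^3 + 7*s^2 - 10*s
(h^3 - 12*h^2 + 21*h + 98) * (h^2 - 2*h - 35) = h^5 - 14*h^4 + 10*h^3 + 476*h^2 - 931*h - 3430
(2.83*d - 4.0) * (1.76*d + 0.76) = 4.9808*d^2 - 4.8892*d - 3.04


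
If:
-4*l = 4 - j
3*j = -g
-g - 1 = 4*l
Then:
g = 9/2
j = -3/2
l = -11/8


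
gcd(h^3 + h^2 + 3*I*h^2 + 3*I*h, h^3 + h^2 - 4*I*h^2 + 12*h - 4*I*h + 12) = h + 1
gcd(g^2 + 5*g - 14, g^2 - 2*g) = g - 2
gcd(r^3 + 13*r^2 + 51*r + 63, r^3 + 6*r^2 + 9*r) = r^2 + 6*r + 9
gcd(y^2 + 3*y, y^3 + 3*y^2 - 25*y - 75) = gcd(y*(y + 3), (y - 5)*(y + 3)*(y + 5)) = y + 3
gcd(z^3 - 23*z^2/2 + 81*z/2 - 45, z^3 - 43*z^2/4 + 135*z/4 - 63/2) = z^2 - 9*z + 18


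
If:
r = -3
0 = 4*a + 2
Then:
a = -1/2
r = -3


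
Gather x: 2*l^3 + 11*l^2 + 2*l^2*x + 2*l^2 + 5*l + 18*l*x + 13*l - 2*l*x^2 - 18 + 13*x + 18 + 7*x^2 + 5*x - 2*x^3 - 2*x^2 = 2*l^3 + 13*l^2 + 18*l - 2*x^3 + x^2*(5 - 2*l) + x*(2*l^2 + 18*l + 18)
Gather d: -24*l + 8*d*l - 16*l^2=8*d*l - 16*l^2 - 24*l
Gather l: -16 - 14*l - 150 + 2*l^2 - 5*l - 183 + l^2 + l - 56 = 3*l^2 - 18*l - 405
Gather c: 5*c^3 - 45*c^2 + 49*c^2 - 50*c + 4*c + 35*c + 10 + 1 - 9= 5*c^3 + 4*c^2 - 11*c + 2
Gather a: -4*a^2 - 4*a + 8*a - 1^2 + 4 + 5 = -4*a^2 + 4*a + 8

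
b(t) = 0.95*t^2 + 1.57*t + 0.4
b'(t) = 1.9*t + 1.57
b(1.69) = 5.77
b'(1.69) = 4.78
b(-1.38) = 0.04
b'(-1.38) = -1.05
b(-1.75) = 0.56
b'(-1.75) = -1.76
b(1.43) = 4.59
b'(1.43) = 4.29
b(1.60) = 5.34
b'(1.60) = 4.61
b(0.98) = 2.85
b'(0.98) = 3.43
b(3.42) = 16.88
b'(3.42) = 8.07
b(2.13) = 8.05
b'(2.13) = 5.62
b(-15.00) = 190.60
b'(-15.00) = -26.93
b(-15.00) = 190.60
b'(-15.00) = -26.93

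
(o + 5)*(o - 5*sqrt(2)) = o^2 - 5*sqrt(2)*o + 5*o - 25*sqrt(2)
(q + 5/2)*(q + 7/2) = q^2 + 6*q + 35/4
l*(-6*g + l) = -6*g*l + l^2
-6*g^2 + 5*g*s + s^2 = (-g + s)*(6*g + s)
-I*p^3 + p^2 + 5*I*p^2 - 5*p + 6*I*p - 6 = (p - 6)*(p + I)*(-I*p - I)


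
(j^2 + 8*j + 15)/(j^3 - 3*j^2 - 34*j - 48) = (j + 5)/(j^2 - 6*j - 16)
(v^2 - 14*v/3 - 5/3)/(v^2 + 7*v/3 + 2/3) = (v - 5)/(v + 2)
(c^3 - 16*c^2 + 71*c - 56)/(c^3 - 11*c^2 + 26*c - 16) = (c - 7)/(c - 2)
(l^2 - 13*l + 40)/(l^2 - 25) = (l - 8)/(l + 5)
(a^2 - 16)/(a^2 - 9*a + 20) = (a + 4)/(a - 5)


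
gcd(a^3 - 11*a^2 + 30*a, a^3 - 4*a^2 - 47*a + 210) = a^2 - 11*a + 30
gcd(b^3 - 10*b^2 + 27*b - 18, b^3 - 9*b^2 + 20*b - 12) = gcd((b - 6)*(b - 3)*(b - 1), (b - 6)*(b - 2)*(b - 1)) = b^2 - 7*b + 6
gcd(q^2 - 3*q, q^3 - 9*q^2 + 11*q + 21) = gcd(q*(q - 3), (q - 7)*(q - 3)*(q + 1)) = q - 3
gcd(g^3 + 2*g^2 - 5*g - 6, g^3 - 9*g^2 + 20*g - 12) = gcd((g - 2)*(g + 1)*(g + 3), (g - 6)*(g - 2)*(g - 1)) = g - 2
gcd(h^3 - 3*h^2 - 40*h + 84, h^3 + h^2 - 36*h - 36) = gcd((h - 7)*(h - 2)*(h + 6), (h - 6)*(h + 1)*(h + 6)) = h + 6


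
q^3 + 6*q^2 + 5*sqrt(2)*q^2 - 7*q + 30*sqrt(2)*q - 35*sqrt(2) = (q - 1)*(q + 7)*(q + 5*sqrt(2))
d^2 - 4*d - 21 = (d - 7)*(d + 3)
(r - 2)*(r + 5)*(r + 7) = r^3 + 10*r^2 + 11*r - 70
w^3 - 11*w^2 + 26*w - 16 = (w - 8)*(w - 2)*(w - 1)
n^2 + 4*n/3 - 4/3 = (n - 2/3)*(n + 2)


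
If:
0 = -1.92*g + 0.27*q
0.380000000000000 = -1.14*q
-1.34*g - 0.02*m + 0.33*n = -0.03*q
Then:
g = -0.05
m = 16.5*n + 2.640625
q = -0.33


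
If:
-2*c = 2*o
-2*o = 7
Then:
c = 7/2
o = -7/2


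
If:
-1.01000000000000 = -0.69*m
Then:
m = 1.46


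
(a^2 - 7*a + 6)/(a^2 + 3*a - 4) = (a - 6)/(a + 4)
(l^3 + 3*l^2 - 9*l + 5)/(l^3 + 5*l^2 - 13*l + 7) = (l + 5)/(l + 7)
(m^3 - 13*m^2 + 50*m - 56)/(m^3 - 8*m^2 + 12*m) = (m^2 - 11*m + 28)/(m*(m - 6))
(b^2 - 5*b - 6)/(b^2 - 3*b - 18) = (b + 1)/(b + 3)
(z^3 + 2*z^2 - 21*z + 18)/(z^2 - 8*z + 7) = (z^2 + 3*z - 18)/(z - 7)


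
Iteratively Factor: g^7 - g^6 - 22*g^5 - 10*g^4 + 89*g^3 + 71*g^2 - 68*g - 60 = (g + 3)*(g^6 - 4*g^5 - 10*g^4 + 20*g^3 + 29*g^2 - 16*g - 20) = (g - 1)*(g + 3)*(g^5 - 3*g^4 - 13*g^3 + 7*g^2 + 36*g + 20) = (g - 1)*(g + 2)*(g + 3)*(g^4 - 5*g^3 - 3*g^2 + 13*g + 10) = (g - 5)*(g - 1)*(g + 2)*(g + 3)*(g^3 - 3*g - 2) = (g - 5)*(g - 2)*(g - 1)*(g + 2)*(g + 3)*(g^2 + 2*g + 1) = (g - 5)*(g - 2)*(g - 1)*(g + 1)*(g + 2)*(g + 3)*(g + 1)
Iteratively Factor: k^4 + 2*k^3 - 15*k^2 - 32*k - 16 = (k + 1)*(k^3 + k^2 - 16*k - 16) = (k + 1)*(k + 4)*(k^2 - 3*k - 4) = (k + 1)^2*(k + 4)*(k - 4)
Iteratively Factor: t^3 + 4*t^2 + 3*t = (t + 3)*(t^2 + t) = (t + 1)*(t + 3)*(t)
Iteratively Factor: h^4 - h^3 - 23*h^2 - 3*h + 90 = (h - 2)*(h^3 + h^2 - 21*h - 45) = (h - 2)*(h + 3)*(h^2 - 2*h - 15) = (h - 5)*(h - 2)*(h + 3)*(h + 3)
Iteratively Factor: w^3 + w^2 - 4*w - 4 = (w + 1)*(w^2 - 4) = (w - 2)*(w + 1)*(w + 2)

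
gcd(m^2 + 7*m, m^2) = m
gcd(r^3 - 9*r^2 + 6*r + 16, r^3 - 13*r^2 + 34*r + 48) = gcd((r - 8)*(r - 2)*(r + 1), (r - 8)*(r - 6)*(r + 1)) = r^2 - 7*r - 8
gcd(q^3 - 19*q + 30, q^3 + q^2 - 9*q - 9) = q - 3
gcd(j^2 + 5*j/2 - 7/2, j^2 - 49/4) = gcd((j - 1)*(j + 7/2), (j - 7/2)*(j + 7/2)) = j + 7/2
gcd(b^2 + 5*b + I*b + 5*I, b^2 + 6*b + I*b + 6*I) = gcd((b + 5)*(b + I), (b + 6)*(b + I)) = b + I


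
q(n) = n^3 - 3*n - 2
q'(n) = 3*n^2 - 3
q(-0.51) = -0.60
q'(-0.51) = -2.22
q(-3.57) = -36.79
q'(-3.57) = 35.23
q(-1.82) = -2.57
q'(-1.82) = 6.94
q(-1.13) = -0.05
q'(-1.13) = 0.83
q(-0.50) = -0.62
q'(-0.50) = -2.25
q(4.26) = 62.53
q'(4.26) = 51.44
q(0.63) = -3.64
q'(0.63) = -1.81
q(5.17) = 120.68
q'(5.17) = 77.19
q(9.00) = 700.00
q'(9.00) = 240.00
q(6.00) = 196.00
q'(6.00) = 105.00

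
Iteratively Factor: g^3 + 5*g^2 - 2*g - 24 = (g - 2)*(g^2 + 7*g + 12) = (g - 2)*(g + 4)*(g + 3)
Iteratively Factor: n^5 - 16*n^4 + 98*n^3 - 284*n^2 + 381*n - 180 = (n - 5)*(n^4 - 11*n^3 + 43*n^2 - 69*n + 36) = (n - 5)*(n - 1)*(n^3 - 10*n^2 + 33*n - 36) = (n - 5)*(n - 3)*(n - 1)*(n^2 - 7*n + 12) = (n - 5)*(n - 3)^2*(n - 1)*(n - 4)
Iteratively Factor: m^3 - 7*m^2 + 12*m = (m - 4)*(m^2 - 3*m) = m*(m - 4)*(m - 3)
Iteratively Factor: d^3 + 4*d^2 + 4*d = (d + 2)*(d^2 + 2*d) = d*(d + 2)*(d + 2)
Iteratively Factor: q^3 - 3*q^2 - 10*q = (q + 2)*(q^2 - 5*q) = (q - 5)*(q + 2)*(q)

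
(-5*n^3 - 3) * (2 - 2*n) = 10*n^4 - 10*n^3 + 6*n - 6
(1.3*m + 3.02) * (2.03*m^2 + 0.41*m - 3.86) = 2.639*m^3 + 6.6636*m^2 - 3.7798*m - 11.6572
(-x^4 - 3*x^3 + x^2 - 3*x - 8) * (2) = -2*x^4 - 6*x^3 + 2*x^2 - 6*x - 16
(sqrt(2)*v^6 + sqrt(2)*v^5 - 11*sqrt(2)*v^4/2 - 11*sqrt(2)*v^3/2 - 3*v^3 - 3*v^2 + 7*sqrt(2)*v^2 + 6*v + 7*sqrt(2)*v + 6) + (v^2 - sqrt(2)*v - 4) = sqrt(2)*v^6 + sqrt(2)*v^5 - 11*sqrt(2)*v^4/2 - 11*sqrt(2)*v^3/2 - 3*v^3 - 2*v^2 + 7*sqrt(2)*v^2 + 6*v + 6*sqrt(2)*v + 2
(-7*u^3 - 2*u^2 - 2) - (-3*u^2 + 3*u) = -7*u^3 + u^2 - 3*u - 2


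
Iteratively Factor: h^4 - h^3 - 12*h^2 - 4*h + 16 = (h + 2)*(h^3 - 3*h^2 - 6*h + 8) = (h + 2)^2*(h^2 - 5*h + 4) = (h - 4)*(h + 2)^2*(h - 1)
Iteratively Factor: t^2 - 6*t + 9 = (t - 3)*(t - 3)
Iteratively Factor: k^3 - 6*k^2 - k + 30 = (k - 5)*(k^2 - k - 6) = (k - 5)*(k + 2)*(k - 3)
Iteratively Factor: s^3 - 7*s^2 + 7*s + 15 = (s - 5)*(s^2 - 2*s - 3) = (s - 5)*(s + 1)*(s - 3)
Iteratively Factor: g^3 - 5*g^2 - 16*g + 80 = (g + 4)*(g^2 - 9*g + 20) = (g - 5)*(g + 4)*(g - 4)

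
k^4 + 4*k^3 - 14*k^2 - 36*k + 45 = (k - 3)*(k - 1)*(k + 3)*(k + 5)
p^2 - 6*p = p*(p - 6)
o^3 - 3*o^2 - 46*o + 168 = (o - 6)*(o - 4)*(o + 7)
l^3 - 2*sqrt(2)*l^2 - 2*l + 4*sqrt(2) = (l - 2*sqrt(2))*(l - sqrt(2))*(l + sqrt(2))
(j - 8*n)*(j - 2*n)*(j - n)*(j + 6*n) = j^4 - 5*j^3*n - 40*j^2*n^2 + 140*j*n^3 - 96*n^4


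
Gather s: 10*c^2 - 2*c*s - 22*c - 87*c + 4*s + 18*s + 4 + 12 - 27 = 10*c^2 - 109*c + s*(22 - 2*c) - 11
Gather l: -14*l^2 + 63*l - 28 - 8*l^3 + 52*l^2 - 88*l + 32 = -8*l^3 + 38*l^2 - 25*l + 4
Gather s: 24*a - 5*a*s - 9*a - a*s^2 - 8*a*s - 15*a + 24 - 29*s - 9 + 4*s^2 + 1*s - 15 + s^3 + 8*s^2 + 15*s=s^3 + s^2*(12 - a) + s*(-13*a - 13)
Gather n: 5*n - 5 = 5*n - 5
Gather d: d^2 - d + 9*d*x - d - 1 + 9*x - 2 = d^2 + d*(9*x - 2) + 9*x - 3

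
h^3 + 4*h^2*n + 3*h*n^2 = h*(h + n)*(h + 3*n)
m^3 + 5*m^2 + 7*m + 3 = (m + 1)^2*(m + 3)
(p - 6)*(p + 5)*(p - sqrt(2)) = p^3 - sqrt(2)*p^2 - p^2 - 30*p + sqrt(2)*p + 30*sqrt(2)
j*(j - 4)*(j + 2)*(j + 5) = j^4 + 3*j^3 - 18*j^2 - 40*j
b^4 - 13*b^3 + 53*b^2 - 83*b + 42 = (b - 7)*(b - 3)*(b - 2)*(b - 1)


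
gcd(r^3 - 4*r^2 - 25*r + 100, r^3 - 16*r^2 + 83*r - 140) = r^2 - 9*r + 20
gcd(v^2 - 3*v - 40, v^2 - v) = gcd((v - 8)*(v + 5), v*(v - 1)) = 1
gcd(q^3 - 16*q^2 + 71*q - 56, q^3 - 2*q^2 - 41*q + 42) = q^2 - 8*q + 7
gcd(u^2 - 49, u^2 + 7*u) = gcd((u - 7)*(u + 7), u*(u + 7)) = u + 7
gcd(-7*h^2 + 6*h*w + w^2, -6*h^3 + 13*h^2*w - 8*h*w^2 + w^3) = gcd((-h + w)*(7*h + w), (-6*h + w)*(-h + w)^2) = -h + w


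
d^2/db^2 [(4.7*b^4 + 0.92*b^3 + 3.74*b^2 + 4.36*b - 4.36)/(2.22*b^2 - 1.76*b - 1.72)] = (46.3269600000001*b^6 - 110.18304*b^5 - 20.32656*b^4 + 312.572384*b^3 + 140.321856*b^2 + 218.432064*b - 64.575872)/(10.941048*b^6 - 26.021952*b^5 - 4.800528*b^4 + 34.870528*b^3 + 3.719328*b^2 - 15.620352*b - 5.088448)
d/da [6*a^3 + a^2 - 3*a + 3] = 18*a^2 + 2*a - 3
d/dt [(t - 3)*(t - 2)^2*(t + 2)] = 4*t^3 - 15*t^2 + 4*t + 20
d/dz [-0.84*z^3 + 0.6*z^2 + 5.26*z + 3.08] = -2.52*z^2 + 1.2*z + 5.26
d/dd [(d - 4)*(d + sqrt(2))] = 2*d - 4 + sqrt(2)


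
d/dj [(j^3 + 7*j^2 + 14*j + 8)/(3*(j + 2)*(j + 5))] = (j^2 + 10*j + 21)/(3*(j^2 + 10*j + 25))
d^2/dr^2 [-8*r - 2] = 0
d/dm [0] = 0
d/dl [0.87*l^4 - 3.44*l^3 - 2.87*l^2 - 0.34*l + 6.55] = 3.48*l^3 - 10.32*l^2 - 5.74*l - 0.34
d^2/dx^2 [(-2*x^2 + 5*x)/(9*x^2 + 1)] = 2*(405*x^3 + 54*x^2 - 135*x - 2)/(729*x^6 + 243*x^4 + 27*x^2 + 1)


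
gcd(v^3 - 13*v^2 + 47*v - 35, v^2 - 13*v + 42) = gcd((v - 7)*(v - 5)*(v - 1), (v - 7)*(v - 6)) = v - 7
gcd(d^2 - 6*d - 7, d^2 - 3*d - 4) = d + 1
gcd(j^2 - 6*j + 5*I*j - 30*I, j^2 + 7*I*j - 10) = j + 5*I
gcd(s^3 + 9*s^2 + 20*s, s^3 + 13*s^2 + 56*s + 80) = s^2 + 9*s + 20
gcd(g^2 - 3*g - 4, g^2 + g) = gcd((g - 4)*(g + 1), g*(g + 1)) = g + 1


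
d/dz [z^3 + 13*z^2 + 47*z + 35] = 3*z^2 + 26*z + 47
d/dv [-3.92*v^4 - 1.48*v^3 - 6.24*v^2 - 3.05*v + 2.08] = -15.68*v^3 - 4.44*v^2 - 12.48*v - 3.05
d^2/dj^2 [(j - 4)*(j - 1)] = 2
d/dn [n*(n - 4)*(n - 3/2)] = 3*n^2 - 11*n + 6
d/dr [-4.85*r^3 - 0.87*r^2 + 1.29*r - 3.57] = -14.55*r^2 - 1.74*r + 1.29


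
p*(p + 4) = p^2 + 4*p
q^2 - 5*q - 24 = (q - 8)*(q + 3)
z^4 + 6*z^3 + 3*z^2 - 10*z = z*(z - 1)*(z + 2)*(z + 5)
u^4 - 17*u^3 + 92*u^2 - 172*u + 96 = (u - 8)*(u - 6)*(u - 2)*(u - 1)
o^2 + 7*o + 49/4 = (o + 7/2)^2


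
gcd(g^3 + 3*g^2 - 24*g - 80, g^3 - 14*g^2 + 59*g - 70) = g - 5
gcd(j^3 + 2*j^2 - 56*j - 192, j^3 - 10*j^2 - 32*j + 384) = j^2 - 2*j - 48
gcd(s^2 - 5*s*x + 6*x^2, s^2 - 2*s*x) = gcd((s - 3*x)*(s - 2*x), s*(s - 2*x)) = -s + 2*x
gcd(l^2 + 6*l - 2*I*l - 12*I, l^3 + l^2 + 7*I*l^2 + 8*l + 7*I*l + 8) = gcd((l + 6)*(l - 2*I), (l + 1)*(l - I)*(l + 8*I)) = 1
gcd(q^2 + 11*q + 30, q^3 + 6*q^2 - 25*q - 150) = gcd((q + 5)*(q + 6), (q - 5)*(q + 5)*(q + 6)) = q^2 + 11*q + 30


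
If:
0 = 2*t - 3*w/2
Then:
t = 3*w/4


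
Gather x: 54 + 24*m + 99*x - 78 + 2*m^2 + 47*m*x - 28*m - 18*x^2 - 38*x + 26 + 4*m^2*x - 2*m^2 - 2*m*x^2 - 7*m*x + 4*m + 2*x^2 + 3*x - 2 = x^2*(-2*m - 16) + x*(4*m^2 + 40*m + 64)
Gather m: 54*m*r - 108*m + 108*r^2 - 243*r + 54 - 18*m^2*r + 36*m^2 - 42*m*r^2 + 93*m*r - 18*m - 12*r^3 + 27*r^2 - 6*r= m^2*(36 - 18*r) + m*(-42*r^2 + 147*r - 126) - 12*r^3 + 135*r^2 - 249*r + 54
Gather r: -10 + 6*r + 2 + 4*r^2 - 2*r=4*r^2 + 4*r - 8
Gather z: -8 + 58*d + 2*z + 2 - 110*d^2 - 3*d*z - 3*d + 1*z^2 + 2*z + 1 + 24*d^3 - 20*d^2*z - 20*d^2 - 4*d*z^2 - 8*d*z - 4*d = 24*d^3 - 130*d^2 + 51*d + z^2*(1 - 4*d) + z*(-20*d^2 - 11*d + 4) - 5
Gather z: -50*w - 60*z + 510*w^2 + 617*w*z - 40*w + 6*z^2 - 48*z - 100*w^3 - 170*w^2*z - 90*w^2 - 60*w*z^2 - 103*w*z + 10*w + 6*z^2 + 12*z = -100*w^3 + 420*w^2 - 80*w + z^2*(12 - 60*w) + z*(-170*w^2 + 514*w - 96)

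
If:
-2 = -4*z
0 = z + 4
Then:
No Solution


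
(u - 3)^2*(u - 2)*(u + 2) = u^4 - 6*u^3 + 5*u^2 + 24*u - 36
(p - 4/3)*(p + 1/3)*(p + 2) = p^3 + p^2 - 22*p/9 - 8/9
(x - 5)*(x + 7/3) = x^2 - 8*x/3 - 35/3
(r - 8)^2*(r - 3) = r^3 - 19*r^2 + 112*r - 192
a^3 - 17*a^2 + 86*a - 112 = (a - 8)*(a - 7)*(a - 2)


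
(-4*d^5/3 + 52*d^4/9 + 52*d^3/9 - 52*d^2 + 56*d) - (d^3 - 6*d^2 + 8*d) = -4*d^5/3 + 52*d^4/9 + 43*d^3/9 - 46*d^2 + 48*d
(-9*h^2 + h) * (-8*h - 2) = 72*h^3 + 10*h^2 - 2*h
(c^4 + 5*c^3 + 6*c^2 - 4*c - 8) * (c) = c^5 + 5*c^4 + 6*c^3 - 4*c^2 - 8*c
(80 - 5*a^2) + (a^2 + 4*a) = -4*a^2 + 4*a + 80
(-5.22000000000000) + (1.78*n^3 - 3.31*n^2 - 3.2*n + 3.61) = 1.78*n^3 - 3.31*n^2 - 3.2*n - 1.61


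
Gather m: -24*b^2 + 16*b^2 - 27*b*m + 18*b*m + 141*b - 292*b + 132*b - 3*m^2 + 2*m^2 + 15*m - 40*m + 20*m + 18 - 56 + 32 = -8*b^2 - 19*b - m^2 + m*(-9*b - 5) - 6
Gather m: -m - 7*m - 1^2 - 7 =-8*m - 8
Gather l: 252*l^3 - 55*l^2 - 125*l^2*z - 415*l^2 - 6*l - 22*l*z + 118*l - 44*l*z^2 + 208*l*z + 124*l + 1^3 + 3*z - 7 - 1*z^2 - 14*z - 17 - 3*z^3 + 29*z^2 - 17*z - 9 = 252*l^3 + l^2*(-125*z - 470) + l*(-44*z^2 + 186*z + 236) - 3*z^3 + 28*z^2 - 28*z - 32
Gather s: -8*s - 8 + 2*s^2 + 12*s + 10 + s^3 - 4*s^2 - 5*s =s^3 - 2*s^2 - s + 2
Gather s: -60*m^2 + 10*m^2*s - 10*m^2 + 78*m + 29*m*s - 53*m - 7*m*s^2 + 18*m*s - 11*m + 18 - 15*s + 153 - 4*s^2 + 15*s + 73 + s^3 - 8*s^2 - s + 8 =-70*m^2 + 14*m + s^3 + s^2*(-7*m - 12) + s*(10*m^2 + 47*m - 1) + 252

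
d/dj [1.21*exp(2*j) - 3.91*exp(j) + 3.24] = (2.42*exp(j) - 3.91)*exp(j)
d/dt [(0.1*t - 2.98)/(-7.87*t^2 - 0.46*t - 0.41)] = (0.787*t^2 - 46.9052*t - 1.4118)/(61.9369*t^4 + 7.2404*t^3 + 6.665*t^2 + 0.3772*t + 0.1681)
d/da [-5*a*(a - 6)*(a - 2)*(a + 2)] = -20*a^3 + 90*a^2 + 40*a - 120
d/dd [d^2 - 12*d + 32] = 2*d - 12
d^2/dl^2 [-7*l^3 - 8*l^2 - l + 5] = -42*l - 16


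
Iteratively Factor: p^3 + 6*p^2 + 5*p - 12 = (p + 3)*(p^2 + 3*p - 4) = (p - 1)*(p + 3)*(p + 4)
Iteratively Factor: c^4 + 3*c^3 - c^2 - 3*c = (c)*(c^3 + 3*c^2 - c - 3) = c*(c - 1)*(c^2 + 4*c + 3) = c*(c - 1)*(c + 1)*(c + 3)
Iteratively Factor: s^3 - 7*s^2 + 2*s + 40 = (s - 4)*(s^2 - 3*s - 10) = (s - 4)*(s + 2)*(s - 5)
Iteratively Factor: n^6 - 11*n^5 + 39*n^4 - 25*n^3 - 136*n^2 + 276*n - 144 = (n - 4)*(n^5 - 7*n^4 + 11*n^3 + 19*n^2 - 60*n + 36) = (n - 4)*(n - 2)*(n^4 - 5*n^3 + n^2 + 21*n - 18) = (n - 4)*(n - 3)*(n - 2)*(n^3 - 2*n^2 - 5*n + 6) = (n - 4)*(n - 3)*(n - 2)*(n - 1)*(n^2 - n - 6) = (n - 4)*(n - 3)^2*(n - 2)*(n - 1)*(n + 2)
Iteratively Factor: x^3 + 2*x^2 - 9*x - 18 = (x + 2)*(x^2 - 9) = (x + 2)*(x + 3)*(x - 3)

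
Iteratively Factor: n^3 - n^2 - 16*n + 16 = (n + 4)*(n^2 - 5*n + 4) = (n - 4)*(n + 4)*(n - 1)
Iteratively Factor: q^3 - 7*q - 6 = (q + 1)*(q^2 - q - 6) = (q - 3)*(q + 1)*(q + 2)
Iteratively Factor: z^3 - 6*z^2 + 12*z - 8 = (z - 2)*(z^2 - 4*z + 4) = (z - 2)^2*(z - 2)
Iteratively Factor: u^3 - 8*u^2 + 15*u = (u - 5)*(u^2 - 3*u) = (u - 5)*(u - 3)*(u)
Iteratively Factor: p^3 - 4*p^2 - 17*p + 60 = (p - 5)*(p^2 + p - 12) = (p - 5)*(p + 4)*(p - 3)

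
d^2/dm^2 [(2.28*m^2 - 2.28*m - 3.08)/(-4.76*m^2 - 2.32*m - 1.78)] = (5.6843418860808e-14*m^4 + 153.675648*m^3 + 534.620352*m^2 + 88.170432*m - 52.315744)/(107.850176*m^6 + 157.696896*m^5 + 197.852256*m^4 + 130.428544*m^3 + 73.986768*m^2 + 22.052064*m + 5.639752)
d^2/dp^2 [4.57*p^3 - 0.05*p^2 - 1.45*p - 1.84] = 27.42*p - 0.1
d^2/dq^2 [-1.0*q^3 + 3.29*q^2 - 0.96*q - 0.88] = 6.58 - 6.0*q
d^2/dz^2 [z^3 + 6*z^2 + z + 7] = 6*z + 12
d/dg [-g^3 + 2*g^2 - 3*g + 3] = -3*g^2 + 4*g - 3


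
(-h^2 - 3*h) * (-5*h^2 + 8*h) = 5*h^4 + 7*h^3 - 24*h^2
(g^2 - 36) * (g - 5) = g^3 - 5*g^2 - 36*g + 180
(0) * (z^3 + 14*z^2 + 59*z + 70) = 0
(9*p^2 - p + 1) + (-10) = 9*p^2 - p - 9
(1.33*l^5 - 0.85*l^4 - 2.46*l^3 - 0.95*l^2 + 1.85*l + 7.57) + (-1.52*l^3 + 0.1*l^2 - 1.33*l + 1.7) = 1.33*l^5 - 0.85*l^4 - 3.98*l^3 - 0.85*l^2 + 0.52*l + 9.27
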